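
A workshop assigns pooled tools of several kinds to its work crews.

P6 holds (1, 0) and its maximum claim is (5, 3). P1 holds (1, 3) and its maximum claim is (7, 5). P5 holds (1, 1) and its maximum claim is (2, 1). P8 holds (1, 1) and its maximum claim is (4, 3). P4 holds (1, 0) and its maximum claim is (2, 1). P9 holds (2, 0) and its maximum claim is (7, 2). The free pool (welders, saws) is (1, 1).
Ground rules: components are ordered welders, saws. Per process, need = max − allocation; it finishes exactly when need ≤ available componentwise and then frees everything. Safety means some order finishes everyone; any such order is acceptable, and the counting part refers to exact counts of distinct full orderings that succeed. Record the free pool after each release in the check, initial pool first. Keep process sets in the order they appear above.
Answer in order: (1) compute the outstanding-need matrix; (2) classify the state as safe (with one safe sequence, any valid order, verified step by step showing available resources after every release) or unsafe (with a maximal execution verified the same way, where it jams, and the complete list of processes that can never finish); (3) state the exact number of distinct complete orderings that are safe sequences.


(1) Need matrix, components ordered welders, saws:
  P6: (4, 3)
  P1: (6, 2)
  P5: (1, 0)
  P8: (3, 2)
  P4: (1, 1)
  P9: (5, 2)
(2) SAFE. One safe sequence: P5, P4, P8, P6, P9, P1.
Key observation: P5 marks the first exact bind of the order: its need (1, 0) fits the free (1, 1) with zero slack on a requested resource.
Step-by-step check:
  pool = (1, 1)
  run P5 (needs (1, 0), free (1, 1)); after release of (1, 1) the pool is (2, 2)
  run P4 (needs (1, 1), free (2, 2)); after release of (1, 0) the pool is (3, 2)
  run P8 (needs (3, 2), free (3, 2)); after release of (1, 1) the pool is (4, 3)
  run P6 (needs (4, 3), free (4, 3)); after release of (1, 0) the pool is (5, 3)
  run P9 (needs (5, 2), free (5, 3)); after release of (2, 0) the pool is (7, 3)
  run P1 (needs (6, 2), free (7, 3)); after release of (1, 3) the pool is (8, 6)
(3) Exactly 2 of the possible complete orderings are safe sequences.


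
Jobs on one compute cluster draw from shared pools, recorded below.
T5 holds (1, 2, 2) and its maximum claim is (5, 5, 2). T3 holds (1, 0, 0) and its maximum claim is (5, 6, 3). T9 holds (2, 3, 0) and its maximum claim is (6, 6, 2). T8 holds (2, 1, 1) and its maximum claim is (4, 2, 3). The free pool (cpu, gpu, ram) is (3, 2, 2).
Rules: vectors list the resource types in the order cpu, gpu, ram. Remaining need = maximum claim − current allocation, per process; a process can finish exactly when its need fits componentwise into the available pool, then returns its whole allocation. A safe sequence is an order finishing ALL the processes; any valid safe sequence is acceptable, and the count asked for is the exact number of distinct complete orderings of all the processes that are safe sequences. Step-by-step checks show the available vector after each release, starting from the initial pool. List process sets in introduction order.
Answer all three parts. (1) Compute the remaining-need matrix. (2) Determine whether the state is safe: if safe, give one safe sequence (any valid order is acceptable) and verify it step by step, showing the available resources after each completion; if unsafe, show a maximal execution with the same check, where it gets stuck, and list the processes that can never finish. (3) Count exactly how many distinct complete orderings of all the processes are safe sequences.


(1) Remaining need (order cpu, gpu, ram):
  T5: (4, 3, 0)
  T3: (4, 6, 3)
  T9: (4, 3, 2)
  T8: (2, 1, 2)
(2) The state is SAFE; one workable sequence: T8, T9, T3, T5.
Key observation: T8 marks the first exact bind of the order: its need (2, 1, 2) fits the free (3, 2, 2) with zero slack on a requested resource.
Verifying each step:
  pool = (3, 2, 2)
  T8: need (2, 1, 2) fits (3, 2, 2); releases (2, 1, 1), pool now (5, 3, 3)
  T9: need (4, 3, 2) fits (5, 3, 3); releases (2, 3, 0), pool now (7, 6, 3)
  T3: need (4, 6, 3) fits (7, 6, 3); releases (1, 0, 0), pool now (8, 6, 3)
  T5: need (4, 3, 0) fits (8, 6, 3); releases (1, 2, 2), pool now (9, 8, 5)
(3) Precisely 3 of the possible complete orderings are safe sequences.


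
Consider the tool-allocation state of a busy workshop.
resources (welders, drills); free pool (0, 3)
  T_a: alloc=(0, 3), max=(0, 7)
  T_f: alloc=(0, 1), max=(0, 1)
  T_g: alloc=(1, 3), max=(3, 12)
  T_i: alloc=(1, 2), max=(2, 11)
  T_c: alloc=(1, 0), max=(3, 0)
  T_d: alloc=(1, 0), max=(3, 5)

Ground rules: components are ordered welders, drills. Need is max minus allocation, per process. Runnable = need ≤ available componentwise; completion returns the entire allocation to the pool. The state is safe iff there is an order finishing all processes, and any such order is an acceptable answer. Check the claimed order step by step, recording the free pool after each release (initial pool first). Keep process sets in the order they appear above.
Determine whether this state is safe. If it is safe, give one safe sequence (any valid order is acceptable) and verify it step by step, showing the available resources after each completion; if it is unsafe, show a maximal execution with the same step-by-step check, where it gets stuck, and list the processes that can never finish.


The state is UNSAFE.
Key observation: no order helps: past T_f, T_a, the free pool tops out at (0, 7), below what each blocked process needs in welders.
A maximal execution: T_f, T_a — then nothing else fits. Verifying each step:
  pool = (0, 3)
  T_f needs (0, 0) <= (0, 3) -> finishes; pool += (0, 1) = (0, 4)
  T_a needs (0, 4) <= (0, 4) -> finishes; pool += (0, 3) = (0, 7)
  T_g still needs (2, 9) but only (0, 7) is free — short on welders and drills
  T_i still needs (1, 9) but only (0, 7) is free — short on welders and drills
  T_c still needs (2, 0) but only (0, 7) is free — short on welders
  T_d still needs (2, 5) but only (0, 7) is free — short on welders
Permanently blocked: T_g, T_i, T_c and T_d.


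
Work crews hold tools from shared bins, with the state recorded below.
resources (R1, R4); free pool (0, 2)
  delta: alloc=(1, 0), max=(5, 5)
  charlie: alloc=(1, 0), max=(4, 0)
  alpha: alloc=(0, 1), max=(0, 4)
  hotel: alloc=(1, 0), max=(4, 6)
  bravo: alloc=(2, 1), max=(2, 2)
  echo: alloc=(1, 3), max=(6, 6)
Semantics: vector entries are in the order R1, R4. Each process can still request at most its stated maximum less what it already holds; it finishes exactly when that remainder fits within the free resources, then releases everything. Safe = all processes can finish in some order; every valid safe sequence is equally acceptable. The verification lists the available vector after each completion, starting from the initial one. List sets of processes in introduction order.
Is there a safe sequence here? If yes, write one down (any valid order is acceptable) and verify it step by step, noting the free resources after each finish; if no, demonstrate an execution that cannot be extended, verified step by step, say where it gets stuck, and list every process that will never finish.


The state is UNSAFE.
Key observation: once bravo, alpha finish, the pool peaks at (2, 4) — and every remaining process still needs more R1 than that.
The run bravo, alpha cannot be extended any further. Verifying each step:
  pool = (0, 2)
  run bravo (needs (0, 1), free (0, 2)); after release of (2, 1) the pool is (2, 3)
  run alpha (needs (0, 3), free (2, 3)); after release of (0, 1) the pool is (2, 4)
  delta cannot run: need (4, 5) vs free (2, 4) (insufficient R1 and R4)
  charlie cannot run: need (3, 0) vs free (2, 4) (insufficient R1)
  hotel cannot run: need (3, 6) vs free (2, 4) (insufficient R1 and R4)
  echo cannot run: need (5, 3) vs free (2, 4) (insufficient R1)
Processes that can never finish: delta, charlie, hotel and echo.


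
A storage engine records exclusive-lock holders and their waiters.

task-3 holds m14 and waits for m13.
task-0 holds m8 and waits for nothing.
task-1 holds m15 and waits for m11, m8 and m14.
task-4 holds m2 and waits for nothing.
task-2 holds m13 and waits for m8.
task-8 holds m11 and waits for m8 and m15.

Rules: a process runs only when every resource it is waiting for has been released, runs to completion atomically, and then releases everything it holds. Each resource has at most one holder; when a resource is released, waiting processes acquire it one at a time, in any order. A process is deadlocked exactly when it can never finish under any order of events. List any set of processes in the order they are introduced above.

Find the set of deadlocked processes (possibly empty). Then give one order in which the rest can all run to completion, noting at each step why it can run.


Deadlocked set: task-1 and task-8.
Key observation: the waits loop around task-1 -> task-8 -> task-1 with no way out; no other process is dragged down with it.
A valid finishing order for the others: task-0, task-4, task-2, task-3.
Check, step by step:
  task-0: no waits; runs immediately, freeing m8
  task-4: no waits; runs immediately, freeing m2
  task-2 waits on m8 — all released -> runs and releases m13
  task-3 waits on m13 — all released -> runs and releases m14


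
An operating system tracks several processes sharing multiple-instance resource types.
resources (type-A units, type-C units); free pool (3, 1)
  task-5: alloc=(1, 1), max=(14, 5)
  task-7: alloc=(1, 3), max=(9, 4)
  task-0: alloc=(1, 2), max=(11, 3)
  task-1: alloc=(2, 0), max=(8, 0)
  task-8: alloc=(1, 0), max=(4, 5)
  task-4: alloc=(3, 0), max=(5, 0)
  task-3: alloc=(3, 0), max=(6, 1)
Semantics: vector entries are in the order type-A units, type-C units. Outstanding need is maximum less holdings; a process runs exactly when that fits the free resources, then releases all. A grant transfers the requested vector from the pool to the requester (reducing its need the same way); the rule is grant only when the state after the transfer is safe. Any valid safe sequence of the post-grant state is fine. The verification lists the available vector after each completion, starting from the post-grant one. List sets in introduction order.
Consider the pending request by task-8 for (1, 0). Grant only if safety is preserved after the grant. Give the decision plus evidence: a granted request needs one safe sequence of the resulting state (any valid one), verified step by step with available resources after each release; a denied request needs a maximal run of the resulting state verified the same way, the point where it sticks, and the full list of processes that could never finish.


GRANT: granting preserves safety; a valid post-grant sequence is task-4, task-3, task-7, task-1, task-0, task-8, task-5.
Key observation: the transfer keeps a workable pool ((2, 1)); task-4 starts the safe sequence.
Check on the post-grant state, step by step:
  pool = (2, 1)
  task-4 needs (2, 0) <= (2, 1) -> finishes; pool += (3, 0) = (5, 1)
  task-3 needs (3, 1) <= (5, 1) -> finishes; pool += (3, 0) = (8, 1)
  task-7 needs (8, 1) <= (8, 1) -> finishes; pool += (1, 3) = (9, 4)
  task-1 needs (6, 0) <= (9, 4) -> finishes; pool += (2, 0) = (11, 4)
  task-0 needs (10, 1) <= (11, 4) -> finishes; pool += (1, 2) = (12, 6)
  task-8 needs (2, 5) <= (12, 6) -> finishes; pool += (2, 0) = (14, 6)
  task-5 needs (13, 4) <= (14, 6) -> finishes; pool += (1, 1) = (15, 7)


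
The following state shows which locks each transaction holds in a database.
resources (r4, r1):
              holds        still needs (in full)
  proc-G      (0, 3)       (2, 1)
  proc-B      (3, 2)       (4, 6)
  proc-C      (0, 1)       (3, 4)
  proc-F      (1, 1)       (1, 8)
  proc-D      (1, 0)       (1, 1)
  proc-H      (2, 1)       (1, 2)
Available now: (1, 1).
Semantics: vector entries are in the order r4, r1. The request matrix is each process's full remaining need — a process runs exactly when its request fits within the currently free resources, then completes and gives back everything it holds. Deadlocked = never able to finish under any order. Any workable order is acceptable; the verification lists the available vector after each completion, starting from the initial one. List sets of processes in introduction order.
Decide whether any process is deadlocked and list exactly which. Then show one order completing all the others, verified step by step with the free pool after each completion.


Nothing here is deadlocked.
Key observation: beginning at proc-D, releases accumulate fast enough that every process eventually fits.
The rest can finish in the order proc-D, proc-G, proc-H, proc-C, proc-B, proc-F. Check, step by step:
  pool = (1, 1)
  run proc-D (needs (1, 1), free (1, 1)); after release of (1, 0) the pool is (2, 1)
  run proc-G (needs (2, 1), free (2, 1)); after release of (0, 3) the pool is (2, 4)
  run proc-H (needs (1, 2), free (2, 4)); after release of (2, 1) the pool is (4, 5)
  run proc-C (needs (3, 4), free (4, 5)); after release of (0, 1) the pool is (4, 6)
  run proc-B (needs (4, 6), free (4, 6)); after release of (3, 2) the pool is (7, 8)
  run proc-F (needs (1, 8), free (7, 8)); after release of (1, 1) the pool is (8, 9)


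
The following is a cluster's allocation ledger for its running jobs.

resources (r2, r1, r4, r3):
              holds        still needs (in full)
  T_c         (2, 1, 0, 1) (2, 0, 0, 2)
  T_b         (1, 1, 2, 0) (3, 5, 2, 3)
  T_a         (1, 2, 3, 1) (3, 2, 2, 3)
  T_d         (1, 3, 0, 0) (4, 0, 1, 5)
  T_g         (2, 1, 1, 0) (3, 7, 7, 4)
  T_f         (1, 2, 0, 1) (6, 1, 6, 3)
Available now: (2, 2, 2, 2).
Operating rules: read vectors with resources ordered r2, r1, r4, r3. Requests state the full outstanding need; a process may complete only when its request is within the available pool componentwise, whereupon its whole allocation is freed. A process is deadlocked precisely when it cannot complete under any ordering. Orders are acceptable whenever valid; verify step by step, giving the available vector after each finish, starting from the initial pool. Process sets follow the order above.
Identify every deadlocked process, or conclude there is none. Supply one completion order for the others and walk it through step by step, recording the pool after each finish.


The deadlocked set is empty.
Key observation: there is always a runnable process — T_c first — so the state unwinds completely.
The rest can finish in the order T_c, T_a, T_b, T_f, T_d, T_g. Walking it through:
  pool = (2, 2, 2, 2)
  T_c: need (2, 0, 0, 2) fits (2, 2, 2, 2); releases (2, 1, 0, 1), pool now (4, 3, 2, 3)
  T_a: need (3, 2, 2, 3) fits (4, 3, 2, 3); releases (1, 2, 3, 1), pool now (5, 5, 5, 4)
  T_b: need (3, 5, 2, 3) fits (5, 5, 5, 4); releases (1, 1, 2, 0), pool now (6, 6, 7, 4)
  T_f: need (6, 1, 6, 3) fits (6, 6, 7, 4); releases (1, 2, 0, 1), pool now (7, 8, 7, 5)
  T_d: need (4, 0, 1, 5) fits (7, 8, 7, 5); releases (1, 3, 0, 0), pool now (8, 11, 7, 5)
  T_g: need (3, 7, 7, 4) fits (8, 11, 7, 5); releases (2, 1, 1, 0), pool now (10, 12, 8, 5)


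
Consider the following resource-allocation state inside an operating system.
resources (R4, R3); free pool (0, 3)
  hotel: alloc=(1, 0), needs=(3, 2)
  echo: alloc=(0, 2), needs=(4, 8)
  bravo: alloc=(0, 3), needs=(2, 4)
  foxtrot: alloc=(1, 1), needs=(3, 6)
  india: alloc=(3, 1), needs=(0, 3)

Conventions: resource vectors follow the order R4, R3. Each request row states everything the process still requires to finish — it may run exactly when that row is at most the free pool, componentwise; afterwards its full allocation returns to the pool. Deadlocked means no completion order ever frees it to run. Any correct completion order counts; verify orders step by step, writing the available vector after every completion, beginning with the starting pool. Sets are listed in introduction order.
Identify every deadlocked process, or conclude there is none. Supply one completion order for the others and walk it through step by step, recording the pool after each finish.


The deadlocked set is empty.
Key observation: no deadlock: india fits now, and the freed resources carry the rest through.
A valid finishing order for the others: india, bravo, foxtrot, echo, hotel. Step-by-step check:
  pool = (0, 3)
  run india (needs (0, 3), free (0, 3)); after release of (3, 1) the pool is (3, 4)
  run bravo (needs (2, 4), free (3, 4)); after release of (0, 3) the pool is (3, 7)
  run foxtrot (needs (3, 6), free (3, 7)); after release of (1, 1) the pool is (4, 8)
  run echo (needs (4, 8), free (4, 8)); after release of (0, 2) the pool is (4, 10)
  run hotel (needs (3, 2), free (4, 10)); after release of (1, 0) the pool is (5, 10)


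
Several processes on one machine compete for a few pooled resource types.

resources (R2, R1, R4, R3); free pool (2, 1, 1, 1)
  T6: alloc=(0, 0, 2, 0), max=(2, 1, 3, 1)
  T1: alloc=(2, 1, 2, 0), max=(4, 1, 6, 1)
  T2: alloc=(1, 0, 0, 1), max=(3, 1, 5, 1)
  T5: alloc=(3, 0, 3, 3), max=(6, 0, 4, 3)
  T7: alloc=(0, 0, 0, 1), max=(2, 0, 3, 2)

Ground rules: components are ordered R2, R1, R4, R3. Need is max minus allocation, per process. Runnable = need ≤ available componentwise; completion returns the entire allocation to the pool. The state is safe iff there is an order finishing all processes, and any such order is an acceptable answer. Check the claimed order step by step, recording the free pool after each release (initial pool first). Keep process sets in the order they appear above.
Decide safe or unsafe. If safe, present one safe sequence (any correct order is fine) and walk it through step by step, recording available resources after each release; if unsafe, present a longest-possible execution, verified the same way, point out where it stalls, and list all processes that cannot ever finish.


UNSAFE.
Key observation: after T6, T7 the pool peaks at (2, 1, 3, 2), and each blocked process is short somewhere: T1 on R4; T2 on R4; T5 on R2.
A maximal execution: T6, T7 — then nothing else fits. Walking it through:
  pool = (2, 1, 1, 1)
  run T6 (needs (2, 1, 1, 1), free (2, 1, 1, 1)); after release of (0, 0, 2, 0) the pool is (2, 1, 3, 1)
  run T7 (needs (2, 0, 3, 1), free (2, 1, 3, 1)); after release of (0, 0, 0, 1) the pool is (2, 1, 3, 2)
  T1 still needs (2, 0, 4, 1) but only (2, 1, 3, 2) is free — short on R4
  T2 still needs (2, 1, 5, 0) but only (2, 1, 3, 2) is free — short on R4
  T5 still needs (3, 0, 1, 0) but only (2, 1, 3, 2) is free — short on R2
Processes that can never finish: T1, T2 and T5.


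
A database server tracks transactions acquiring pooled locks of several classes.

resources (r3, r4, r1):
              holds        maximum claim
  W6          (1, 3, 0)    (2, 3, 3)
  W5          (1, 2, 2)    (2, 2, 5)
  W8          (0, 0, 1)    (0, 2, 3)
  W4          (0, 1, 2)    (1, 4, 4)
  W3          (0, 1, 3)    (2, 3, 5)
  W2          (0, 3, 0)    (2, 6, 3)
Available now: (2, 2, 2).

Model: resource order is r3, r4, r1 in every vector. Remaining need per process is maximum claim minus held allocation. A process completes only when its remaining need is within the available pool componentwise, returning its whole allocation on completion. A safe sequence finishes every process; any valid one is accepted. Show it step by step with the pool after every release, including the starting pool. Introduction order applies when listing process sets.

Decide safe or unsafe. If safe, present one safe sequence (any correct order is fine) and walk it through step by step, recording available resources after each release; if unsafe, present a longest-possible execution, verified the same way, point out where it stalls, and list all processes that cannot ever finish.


SAFE — a valid safe sequence is W3, W5, W6, W2, W4, W8.
Key observation: at W3 the run first touches a limit — (2, 2, 2) against (2, 2, 2), exact on a resource it actually requests.
Step-by-step check:
  pool = (2, 2, 2)
  run W3 (needs (2, 2, 2), free (2, 2, 2)); after release of (0, 1, 3) the pool is (2, 3, 5)
  run W5 (needs (1, 0, 3), free (2, 3, 5)); after release of (1, 2, 2) the pool is (3, 5, 7)
  run W6 (needs (1, 0, 3), free (3, 5, 7)); after release of (1, 3, 0) the pool is (4, 8, 7)
  run W2 (needs (2, 3, 3), free (4, 8, 7)); after release of (0, 3, 0) the pool is (4, 11, 7)
  run W4 (needs (1, 3, 2), free (4, 11, 7)); after release of (0, 1, 2) the pool is (4, 12, 9)
  run W8 (needs (0, 2, 2), free (4, 12, 9)); after release of (0, 0, 1) the pool is (4, 12, 10)


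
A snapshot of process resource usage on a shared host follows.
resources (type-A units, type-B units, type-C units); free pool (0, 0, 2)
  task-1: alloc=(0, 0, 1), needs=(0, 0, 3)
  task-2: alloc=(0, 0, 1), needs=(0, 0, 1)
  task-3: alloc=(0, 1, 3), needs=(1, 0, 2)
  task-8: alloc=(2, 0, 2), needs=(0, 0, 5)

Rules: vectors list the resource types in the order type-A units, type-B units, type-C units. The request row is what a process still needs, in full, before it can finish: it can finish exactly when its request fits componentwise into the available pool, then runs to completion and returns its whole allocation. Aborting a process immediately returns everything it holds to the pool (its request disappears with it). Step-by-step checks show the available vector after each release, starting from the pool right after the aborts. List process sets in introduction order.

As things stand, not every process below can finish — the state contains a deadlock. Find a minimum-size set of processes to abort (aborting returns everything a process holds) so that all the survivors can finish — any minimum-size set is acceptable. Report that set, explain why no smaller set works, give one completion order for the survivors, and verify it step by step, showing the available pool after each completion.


The answer: abort task-3.
Key observation: the deadlocked task-8 becomes finishable only because task-3 released (0, 1, 3); it completes at step 1 below.
Minimality: the empty abort set fails — the state is deadlocked as it stands.
The survivors complete as task-8, task-2, task-1. Verifying each step (starting from the post-abort pool):
  pool = (0, 1, 5)
  task-8 needs (0, 0, 5) <= (0, 1, 5) -> finishes; pool += (2, 0, 2) = (2, 1, 7)
  task-2 needs (0, 0, 1) <= (2, 1, 7) -> finishes; pool += (0, 0, 1) = (2, 1, 8)
  task-1 needs (0, 0, 3) <= (2, 1, 8) -> finishes; pool += (0, 0, 1) = (2, 1, 9)


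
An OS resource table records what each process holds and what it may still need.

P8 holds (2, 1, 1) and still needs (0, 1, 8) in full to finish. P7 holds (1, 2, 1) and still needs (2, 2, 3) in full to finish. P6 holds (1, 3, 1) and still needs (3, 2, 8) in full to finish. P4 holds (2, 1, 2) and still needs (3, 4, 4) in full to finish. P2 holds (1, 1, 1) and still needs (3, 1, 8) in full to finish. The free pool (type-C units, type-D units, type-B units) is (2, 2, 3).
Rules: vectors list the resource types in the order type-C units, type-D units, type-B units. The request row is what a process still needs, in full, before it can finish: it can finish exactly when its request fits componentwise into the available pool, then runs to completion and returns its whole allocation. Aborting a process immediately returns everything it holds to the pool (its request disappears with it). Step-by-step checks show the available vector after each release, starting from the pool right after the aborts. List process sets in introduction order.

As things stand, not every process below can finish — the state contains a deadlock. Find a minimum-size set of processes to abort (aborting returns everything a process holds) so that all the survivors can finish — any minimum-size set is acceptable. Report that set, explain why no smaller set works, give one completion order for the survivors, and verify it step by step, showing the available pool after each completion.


The answer: abort P8 and P6.
Key observation: P2 could never have finished before the abort; with (3, 4, 2) returned by P8 and P6, it fits at step 3.
Why nothing smaller works — every single abort fails: P8 alone leaves P6 blocked (short on type-B units); P7 alone leaves P8 blocked (short on type-B units); P6 alone leaves P8 blocked (short on type-B units); P4 alone leaves P8 blocked (short on type-B units); P2 alone leaves P8 blocked (short on type-B units).
The survivors complete as P4, P7, P2. Verifying each step (starting from the post-abort pool):
  pool = (5, 6, 5)
  P4: need (3, 4, 4) fits (5, 6, 5); releases (2, 1, 2), pool now (7, 7, 7)
  P7: need (2, 2, 3) fits (7, 7, 7); releases (1, 2, 1), pool now (8, 9, 8)
  P2: need (3, 1, 8) fits (8, 9, 8); releases (1, 1, 1), pool now (9, 10, 9)


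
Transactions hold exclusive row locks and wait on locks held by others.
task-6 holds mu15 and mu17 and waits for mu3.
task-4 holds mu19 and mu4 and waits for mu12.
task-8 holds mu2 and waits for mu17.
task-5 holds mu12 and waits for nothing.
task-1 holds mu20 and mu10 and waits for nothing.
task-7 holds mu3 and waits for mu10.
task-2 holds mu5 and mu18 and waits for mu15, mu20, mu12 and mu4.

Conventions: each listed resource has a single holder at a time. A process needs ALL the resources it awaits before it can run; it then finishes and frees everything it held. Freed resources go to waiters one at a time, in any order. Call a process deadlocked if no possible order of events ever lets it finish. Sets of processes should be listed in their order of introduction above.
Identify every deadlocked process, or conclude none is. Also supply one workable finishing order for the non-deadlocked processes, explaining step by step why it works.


Nothing here is deadlocked.
Key observation: the wait graph is acyclic; completion cascades from the unblocked processes through everyone else.
One completion order for the rest: task-1, task-7, task-6, task-5, task-4, task-2, task-8.
Step-by-step check:
  run task-1 (it waits on nothing); releases mu20 and mu10
  task-7: everything it awaited (mu10) is free; runs, freeing mu3
  task-6: everything it awaited (mu3) is free; runs, freeing mu15 and mu17
  run task-5 (it waits on nothing); releases mu12
  task-4: everything it awaited (mu12) is free; runs, freeing mu19 and mu4
  task-2: everything it awaited (mu15, mu20, mu12 and mu4) is free; runs, freeing mu5 and mu18
  task-8: everything it awaited (mu17) is free; runs, freeing mu2


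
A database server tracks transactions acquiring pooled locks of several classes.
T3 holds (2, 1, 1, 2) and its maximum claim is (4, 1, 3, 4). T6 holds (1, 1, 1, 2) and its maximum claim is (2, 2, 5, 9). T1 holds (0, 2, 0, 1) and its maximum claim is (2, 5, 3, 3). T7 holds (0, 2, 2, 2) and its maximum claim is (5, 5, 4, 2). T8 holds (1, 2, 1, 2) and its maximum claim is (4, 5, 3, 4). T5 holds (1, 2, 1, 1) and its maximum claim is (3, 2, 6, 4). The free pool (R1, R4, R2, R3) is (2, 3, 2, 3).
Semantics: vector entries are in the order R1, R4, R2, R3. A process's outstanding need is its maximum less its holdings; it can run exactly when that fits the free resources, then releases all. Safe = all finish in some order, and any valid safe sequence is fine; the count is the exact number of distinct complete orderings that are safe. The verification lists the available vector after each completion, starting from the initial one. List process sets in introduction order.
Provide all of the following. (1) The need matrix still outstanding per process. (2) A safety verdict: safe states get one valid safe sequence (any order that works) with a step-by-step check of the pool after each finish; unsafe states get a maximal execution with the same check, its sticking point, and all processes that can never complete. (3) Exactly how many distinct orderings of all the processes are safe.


(1) Remaining need (order R1, R4, R2, R3):
  T3: (2, 0, 2, 2)
  T6: (1, 1, 4, 7)
  T1: (2, 3, 3, 2)
  T7: (5, 3, 2, 0)
  T8: (3, 3, 2, 2)
  T5: (2, 0, 5, 3)
(2) SAFE — a valid safe sequence is T3, T8, T7, T6, T5, T1.
Key observation: at T3 the run first touches a limit — (2, 0, 2, 2) against (2, 3, 2, 3), exact on a resource it actually requests.
Verifying each step:
  pool = (2, 3, 2, 3)
  run T3 (needs (2, 0, 2, 2), free (2, 3, 2, 3)); after release of (2, 1, 1, 2) the pool is (4, 4, 3, 5)
  run T8 (needs (3, 3, 2, 2), free (4, 4, 3, 5)); after release of (1, 2, 1, 2) the pool is (5, 6, 4, 7)
  run T7 (needs (5, 3, 2, 0), free (5, 6, 4, 7)); after release of (0, 2, 2, 2) the pool is (5, 8, 6, 9)
  run T6 (needs (1, 1, 4, 7), free (5, 8, 6, 9)); after release of (1, 1, 1, 2) the pool is (6, 9, 7, 11)
  run T5 (needs (2, 0, 5, 3), free (6, 9, 7, 11)); after release of (1, 2, 1, 1) the pool is (7, 11, 8, 12)
  run T1 (needs (2, 3, 3, 2), free (7, 11, 8, 12)); after release of (0, 2, 0, 1) the pool is (7, 13, 8, 13)
(3) The exact count: 20 of the possible complete orderings are safe sequences.


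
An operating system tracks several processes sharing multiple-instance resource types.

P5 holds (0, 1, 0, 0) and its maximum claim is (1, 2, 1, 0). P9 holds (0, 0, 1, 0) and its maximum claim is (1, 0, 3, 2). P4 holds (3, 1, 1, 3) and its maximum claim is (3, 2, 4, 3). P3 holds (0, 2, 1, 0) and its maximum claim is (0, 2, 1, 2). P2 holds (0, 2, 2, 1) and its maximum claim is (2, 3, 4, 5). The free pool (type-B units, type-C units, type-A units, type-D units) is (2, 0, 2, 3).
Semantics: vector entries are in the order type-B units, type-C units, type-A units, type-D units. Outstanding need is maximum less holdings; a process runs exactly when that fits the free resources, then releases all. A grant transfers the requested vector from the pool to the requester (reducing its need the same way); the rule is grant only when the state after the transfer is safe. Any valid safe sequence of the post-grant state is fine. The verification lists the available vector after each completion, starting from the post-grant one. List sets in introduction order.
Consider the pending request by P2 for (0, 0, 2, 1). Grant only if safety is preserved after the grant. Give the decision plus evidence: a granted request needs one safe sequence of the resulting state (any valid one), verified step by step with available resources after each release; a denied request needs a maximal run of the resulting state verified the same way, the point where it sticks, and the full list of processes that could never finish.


DENY. Granting would leave the state unsafe.
Key observation: after P3, P5 the pool peaks at (2, 3, 1, 2), and each blocked process is short somewhere: P9 on type-A units; P4 on type-A units; P2 on type-D units.
On the post-grant state, P3, P5 is a maximal run — nothing extends it. Walking it through:
  pool = (2, 0, 0, 2)
  P3: need (0, 0, 0, 2) fits (2, 0, 0, 2); releases (0, 2, 1, 0), pool now (2, 2, 1, 2)
  P5: need (1, 1, 1, 0) fits (2, 2, 1, 2); releases (0, 1, 0, 0), pool now (2, 3, 1, 2)
  P9 still needs (1, 0, 2, 2) but only (2, 3, 1, 2) is free — short on type-A units
  P4 still needs (0, 1, 3, 0) but only (2, 3, 1, 2) is free — short on type-A units
  P2 still needs (2, 1, 0, 3) but only (2, 3, 1, 2) is free — short on type-D units
Processes that could never finish after the grant: P9, P4 and P2.


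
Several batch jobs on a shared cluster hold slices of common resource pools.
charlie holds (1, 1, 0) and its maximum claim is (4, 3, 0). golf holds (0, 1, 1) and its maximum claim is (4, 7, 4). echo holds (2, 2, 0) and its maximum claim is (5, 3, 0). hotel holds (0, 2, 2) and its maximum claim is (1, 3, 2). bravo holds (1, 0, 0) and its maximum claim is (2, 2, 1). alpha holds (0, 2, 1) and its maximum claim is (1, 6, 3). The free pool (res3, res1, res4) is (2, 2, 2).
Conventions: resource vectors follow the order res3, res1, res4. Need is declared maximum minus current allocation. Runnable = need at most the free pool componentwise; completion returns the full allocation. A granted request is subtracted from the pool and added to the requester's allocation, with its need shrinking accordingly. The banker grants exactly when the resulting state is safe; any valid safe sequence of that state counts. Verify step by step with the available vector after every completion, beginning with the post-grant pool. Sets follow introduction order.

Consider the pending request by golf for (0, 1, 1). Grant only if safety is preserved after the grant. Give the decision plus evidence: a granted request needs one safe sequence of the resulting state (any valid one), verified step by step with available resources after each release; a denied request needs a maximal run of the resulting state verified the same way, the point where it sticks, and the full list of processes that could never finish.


GRANT — the state after the grant stays safe, e.g. via hotel, bravo, echo, charlie, golf, alpha.
Key observation: with (2, 1, 1) left after the transfer, hotel can run at once — the state stays safe.
Check on the post-grant state, step by step:
  pool = (2, 1, 1)
  hotel needs (1, 1, 0) <= (2, 1, 1) -> finishes; pool += (0, 2, 2) = (2, 3, 3)
  bravo needs (1, 2, 1) <= (2, 3, 3) -> finishes; pool += (1, 0, 0) = (3, 3, 3)
  echo needs (3, 1, 0) <= (3, 3, 3) -> finishes; pool += (2, 2, 0) = (5, 5, 3)
  charlie needs (3, 2, 0) <= (5, 5, 3) -> finishes; pool += (1, 1, 0) = (6, 6, 3)
  golf needs (4, 5, 2) <= (6, 6, 3) -> finishes; pool += (0, 2, 2) = (6, 8, 5)
  alpha needs (1, 4, 2) <= (6, 8, 5) -> finishes; pool += (0, 2, 1) = (6, 10, 6)


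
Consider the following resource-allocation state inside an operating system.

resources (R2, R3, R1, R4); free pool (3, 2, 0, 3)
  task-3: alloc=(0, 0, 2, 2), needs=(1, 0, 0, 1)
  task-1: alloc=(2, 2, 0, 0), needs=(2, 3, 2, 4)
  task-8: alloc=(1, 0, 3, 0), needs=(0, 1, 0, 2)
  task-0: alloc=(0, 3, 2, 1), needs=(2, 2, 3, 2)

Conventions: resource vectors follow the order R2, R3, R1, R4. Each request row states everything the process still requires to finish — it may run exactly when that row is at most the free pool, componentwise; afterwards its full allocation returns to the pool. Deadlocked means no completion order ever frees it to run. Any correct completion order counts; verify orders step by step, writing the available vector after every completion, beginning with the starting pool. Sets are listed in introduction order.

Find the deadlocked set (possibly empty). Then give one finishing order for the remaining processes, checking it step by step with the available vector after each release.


Nothing here is deadlocked.
Key observation: task-8 fits the free pool immediately, and its release cascades until everyone finishes.
A valid finishing order for the others: task-8, task-3, task-0, task-1. Step-by-step check:
  pool = (3, 2, 0, 3)
  run task-8 (needs (0, 1, 0, 2), free (3, 2, 0, 3)); after release of (1, 0, 3, 0) the pool is (4, 2, 3, 3)
  run task-3 (needs (1, 0, 0, 1), free (4, 2, 3, 3)); after release of (0, 0, 2, 2) the pool is (4, 2, 5, 5)
  run task-0 (needs (2, 2, 3, 2), free (4, 2, 5, 5)); after release of (0, 3, 2, 1) the pool is (4, 5, 7, 6)
  run task-1 (needs (2, 3, 2, 4), free (4, 5, 7, 6)); after release of (2, 2, 0, 0) the pool is (6, 7, 7, 6)


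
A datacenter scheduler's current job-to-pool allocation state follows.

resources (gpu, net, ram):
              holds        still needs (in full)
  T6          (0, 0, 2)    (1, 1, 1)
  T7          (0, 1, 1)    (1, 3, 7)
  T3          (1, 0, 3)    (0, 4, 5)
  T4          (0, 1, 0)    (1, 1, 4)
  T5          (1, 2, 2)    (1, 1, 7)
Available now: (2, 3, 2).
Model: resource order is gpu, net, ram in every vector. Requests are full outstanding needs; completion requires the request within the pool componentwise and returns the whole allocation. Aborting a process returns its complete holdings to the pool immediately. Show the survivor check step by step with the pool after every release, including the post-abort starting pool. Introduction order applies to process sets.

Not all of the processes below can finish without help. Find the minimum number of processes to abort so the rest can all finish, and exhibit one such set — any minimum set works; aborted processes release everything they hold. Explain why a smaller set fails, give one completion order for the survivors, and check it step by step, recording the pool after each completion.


Abort T3.
Key observation: before aborting T3, T7 was permanently blocked — no order could ever run it; afterwards it completes at step 3.
Minimality: the empty abort set fails — the state is deadlocked as it stands.
Survivors finish in the order: T6, T4, T7, T5. Check, step by step (pool after the aborts first):
  pool = (3, 3, 5)
  T6 needs (1, 1, 1) <= (3, 3, 5) -> finishes; pool += (0, 0, 2) = (3, 3, 7)
  T4 needs (1, 1, 4) <= (3, 3, 7) -> finishes; pool += (0, 1, 0) = (3, 4, 7)
  T7 needs (1, 3, 7) <= (3, 4, 7) -> finishes; pool += (0, 1, 1) = (3, 5, 8)
  T5 needs (1, 1, 7) <= (3, 5, 8) -> finishes; pool += (1, 2, 2) = (4, 7, 10)


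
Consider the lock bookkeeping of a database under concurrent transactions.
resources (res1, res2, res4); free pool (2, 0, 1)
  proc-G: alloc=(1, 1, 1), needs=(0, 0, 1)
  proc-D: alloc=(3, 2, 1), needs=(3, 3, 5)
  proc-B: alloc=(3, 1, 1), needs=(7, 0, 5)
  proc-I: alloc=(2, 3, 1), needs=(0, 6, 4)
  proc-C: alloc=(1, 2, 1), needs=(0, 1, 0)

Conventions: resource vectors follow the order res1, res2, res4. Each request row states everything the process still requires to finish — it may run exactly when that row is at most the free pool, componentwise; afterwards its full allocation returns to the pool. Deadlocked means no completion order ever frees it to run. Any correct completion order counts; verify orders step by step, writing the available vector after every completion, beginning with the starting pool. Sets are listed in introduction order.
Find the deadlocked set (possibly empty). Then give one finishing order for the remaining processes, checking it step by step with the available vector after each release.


Deadlocked set: proc-D, proc-B and proc-I.
Key observation: once proc-G, proc-C finish, the pool peaks at (4, 3, 3) — and every remaining process still needs more res4 than that.
One completion order for the rest: proc-G, proc-C. Step-by-step check:
  pool = (2, 0, 1)
  run proc-G (needs (0, 0, 1), free (2, 0, 1)); after release of (1, 1, 1) the pool is (3, 1, 2)
  run proc-C (needs (0, 1, 0), free (3, 1, 2)); after release of (1, 2, 1) the pool is (4, 3, 3)
The blocked processes can never fit:
  blocked: proc-D wants (3, 3, 5), pool (4, 3, 3) — not enough res4
  blocked: proc-B wants (7, 0, 5), pool (4, 3, 3) — not enough res1 and res4
  blocked: proc-I wants (0, 6, 4), pool (4, 3, 3) — not enough res2 and res4


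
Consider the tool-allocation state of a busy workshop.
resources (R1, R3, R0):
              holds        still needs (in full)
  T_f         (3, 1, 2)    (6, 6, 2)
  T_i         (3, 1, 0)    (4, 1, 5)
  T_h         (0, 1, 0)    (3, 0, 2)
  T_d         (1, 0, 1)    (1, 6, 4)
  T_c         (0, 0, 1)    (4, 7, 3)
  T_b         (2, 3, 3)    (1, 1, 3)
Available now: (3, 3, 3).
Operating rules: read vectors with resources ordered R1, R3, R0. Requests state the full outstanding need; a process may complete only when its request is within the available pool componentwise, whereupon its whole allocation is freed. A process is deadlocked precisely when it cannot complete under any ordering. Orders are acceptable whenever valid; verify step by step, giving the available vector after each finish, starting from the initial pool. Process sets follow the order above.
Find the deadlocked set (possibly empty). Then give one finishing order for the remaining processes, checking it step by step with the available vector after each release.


Nothing here is deadlocked.
Key observation: T_b can run right away; the returned allocation unlocks the remaining processes in turn.
A valid finishing order for the others: T_b, T_d, T_f, T_c, T_i, T_h. Step-by-step check:
  pool = (3, 3, 3)
  T_b: need (1, 1, 3) fits (3, 3, 3); releases (2, 3, 3), pool now (5, 6, 6)
  T_d: need (1, 6, 4) fits (5, 6, 6); releases (1, 0, 1), pool now (6, 6, 7)
  T_f: need (6, 6, 2) fits (6, 6, 7); releases (3, 1, 2), pool now (9, 7, 9)
  T_c: need (4, 7, 3) fits (9, 7, 9); releases (0, 0, 1), pool now (9, 7, 10)
  T_i: need (4, 1, 5) fits (9, 7, 10); releases (3, 1, 0), pool now (12, 8, 10)
  T_h: need (3, 0, 2) fits (12, 8, 10); releases (0, 1, 0), pool now (12, 9, 10)
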